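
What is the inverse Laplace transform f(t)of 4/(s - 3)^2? 4*t*exp(3*t)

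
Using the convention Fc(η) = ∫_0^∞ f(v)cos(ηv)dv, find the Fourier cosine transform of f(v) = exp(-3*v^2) sqrt(3)*sqrt(pi)*exp(-η^2/12)/6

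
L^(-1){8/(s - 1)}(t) 8*exp(t)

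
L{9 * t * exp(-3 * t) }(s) 9/(s + 3) ^2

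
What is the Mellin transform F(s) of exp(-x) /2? gamma(s) /2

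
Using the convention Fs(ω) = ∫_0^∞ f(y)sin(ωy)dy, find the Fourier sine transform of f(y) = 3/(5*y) 3*pi/10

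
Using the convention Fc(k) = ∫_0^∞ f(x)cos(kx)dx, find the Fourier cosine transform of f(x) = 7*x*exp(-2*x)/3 7*(4 - k^2)/(3*(k^2 + 4)^2)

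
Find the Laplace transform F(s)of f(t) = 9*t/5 9/(5*s^2)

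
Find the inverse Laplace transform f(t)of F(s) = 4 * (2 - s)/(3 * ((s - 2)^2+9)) -4 * exp(2 * t) * cos(3 * t)/3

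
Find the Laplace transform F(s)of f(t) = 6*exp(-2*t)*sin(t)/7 6/(7*((s + 2)^2 + 1))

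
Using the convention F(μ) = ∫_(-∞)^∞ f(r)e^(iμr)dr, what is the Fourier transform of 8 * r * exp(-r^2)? 4 * I * sqrt(pi) * μ * exp(-μ^2/4)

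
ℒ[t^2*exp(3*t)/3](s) 2/(3*(s - 3)^3)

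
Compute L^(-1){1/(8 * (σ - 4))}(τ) exp(4 * τ)/8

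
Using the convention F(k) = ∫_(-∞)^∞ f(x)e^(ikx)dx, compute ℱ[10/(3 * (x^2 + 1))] 10 * pi * exp(-Abs(k))/3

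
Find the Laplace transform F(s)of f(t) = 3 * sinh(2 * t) 6/(s^2 - 4)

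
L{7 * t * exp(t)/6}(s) 7/(6 * (s - 1)^2)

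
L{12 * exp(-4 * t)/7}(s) 12/(7 * (s+4))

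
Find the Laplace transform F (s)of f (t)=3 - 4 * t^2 3/s - 8/s^3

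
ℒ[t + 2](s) s^(-2) + 2/s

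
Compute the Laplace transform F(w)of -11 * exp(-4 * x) -11/(w + 4)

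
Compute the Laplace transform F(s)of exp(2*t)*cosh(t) (s - 2)/((s - 2)^2 - 1)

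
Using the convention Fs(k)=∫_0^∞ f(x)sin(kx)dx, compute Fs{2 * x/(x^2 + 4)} pi * exp(-2 * k)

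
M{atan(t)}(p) -pi * sec(pi * p/2)/(2 * p)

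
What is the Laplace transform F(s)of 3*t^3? 18/s^4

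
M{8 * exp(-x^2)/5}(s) 4 * gamma(s/2)/5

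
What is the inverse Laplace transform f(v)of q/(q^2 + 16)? cos(4*v)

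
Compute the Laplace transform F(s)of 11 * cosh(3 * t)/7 11 * s/(7 * (s^2 - 9))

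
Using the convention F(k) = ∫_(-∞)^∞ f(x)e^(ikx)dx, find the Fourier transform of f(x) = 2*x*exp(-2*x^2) sqrt(2)*I*sqrt(pi)*k*exp(-k^2/8)/4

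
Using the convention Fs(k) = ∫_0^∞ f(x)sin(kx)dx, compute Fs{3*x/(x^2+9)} 3*pi*exp(-3*k)/2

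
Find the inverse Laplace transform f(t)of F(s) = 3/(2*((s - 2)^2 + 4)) 3*exp(2*t)*sin(2*t)/4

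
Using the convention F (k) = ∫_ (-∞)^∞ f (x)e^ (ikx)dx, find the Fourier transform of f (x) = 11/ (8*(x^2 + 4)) 11*pi*exp (-2*Abs (k))/16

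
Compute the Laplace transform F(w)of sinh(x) 1/(w^2 - 1)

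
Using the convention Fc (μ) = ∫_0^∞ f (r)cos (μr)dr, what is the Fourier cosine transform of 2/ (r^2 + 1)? pi*exp (-μ)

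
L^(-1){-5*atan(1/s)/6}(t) -5*sin(t)/(6*t)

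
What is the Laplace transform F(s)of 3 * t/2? 3/(2 * s^2)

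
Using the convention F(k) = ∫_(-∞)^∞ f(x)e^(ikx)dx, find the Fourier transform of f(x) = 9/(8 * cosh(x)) 9 * pi/(8 * cosh(pi * k/2))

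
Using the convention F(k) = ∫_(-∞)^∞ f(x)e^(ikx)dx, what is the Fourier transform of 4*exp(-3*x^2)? 4*sqrt(3)*sqrt(pi)*exp(-k^2/12)/3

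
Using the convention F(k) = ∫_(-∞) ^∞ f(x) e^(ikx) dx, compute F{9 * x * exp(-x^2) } 9 * I * sqrt(pi) * k * exp(-k^2/4) /2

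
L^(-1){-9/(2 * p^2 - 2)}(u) -9 * sinh(u)/2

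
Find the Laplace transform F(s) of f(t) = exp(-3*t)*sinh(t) 1/((s + 3) ^2 - 1) 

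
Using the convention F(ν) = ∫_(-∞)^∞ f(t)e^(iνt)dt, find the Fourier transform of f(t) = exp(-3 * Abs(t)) 6/(ν^2 + 9)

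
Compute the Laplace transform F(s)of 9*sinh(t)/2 9/(2*(s^2 - 1))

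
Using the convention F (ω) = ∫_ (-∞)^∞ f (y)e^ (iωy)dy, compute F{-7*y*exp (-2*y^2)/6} -7*sqrt (2)*I*sqrt (pi)*ω*exp (-ω^2/8)/48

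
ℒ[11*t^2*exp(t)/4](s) 11/(2*(s - 1)^3)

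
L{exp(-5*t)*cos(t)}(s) (s + 5)/((s + 5)^2 + 1)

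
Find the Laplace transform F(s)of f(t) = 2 2/s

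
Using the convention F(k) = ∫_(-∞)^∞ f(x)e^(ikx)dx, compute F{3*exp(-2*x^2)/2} 3*sqrt(2)*sqrt(pi)*exp(-k^2/8)/4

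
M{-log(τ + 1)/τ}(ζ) pi*csc(pi*ζ)/(ζ - 1)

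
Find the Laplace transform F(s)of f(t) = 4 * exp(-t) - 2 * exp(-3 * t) 4/(s + 1) - 2/(s + 3)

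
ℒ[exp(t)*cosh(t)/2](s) (s - 1)/(2*s*(s - 2))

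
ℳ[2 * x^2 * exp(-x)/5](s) 2 * gamma(s + 2)/5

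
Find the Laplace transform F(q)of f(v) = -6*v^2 -12/q^3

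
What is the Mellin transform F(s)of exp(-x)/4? gamma(s)/4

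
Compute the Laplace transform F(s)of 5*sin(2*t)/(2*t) 5*atan(2/s)/2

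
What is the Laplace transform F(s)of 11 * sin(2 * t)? 22/(s^2 + 4)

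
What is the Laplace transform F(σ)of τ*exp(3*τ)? (σ - 3)^(-2)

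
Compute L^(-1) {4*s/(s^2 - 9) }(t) 4*cosh(3*t) 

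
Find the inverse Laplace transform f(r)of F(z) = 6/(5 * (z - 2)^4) r^3 * exp(2 * r)/5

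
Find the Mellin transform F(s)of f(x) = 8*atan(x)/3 -4*pi*sec(pi*s/2)/(3*s)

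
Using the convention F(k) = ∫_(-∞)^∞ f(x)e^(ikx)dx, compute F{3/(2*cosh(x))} 3*pi/(2*cosh(pi*k/2))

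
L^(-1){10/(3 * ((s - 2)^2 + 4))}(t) 5 * exp(2 * t) * sin(2 * t)/3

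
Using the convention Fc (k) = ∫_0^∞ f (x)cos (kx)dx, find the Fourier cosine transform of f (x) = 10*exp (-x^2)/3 5*sqrt (pi)*exp (-k^2/4)/3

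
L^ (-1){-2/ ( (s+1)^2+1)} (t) -2 * exp (-t) * sin (t)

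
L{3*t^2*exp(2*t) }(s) 6/(s - 2) ^3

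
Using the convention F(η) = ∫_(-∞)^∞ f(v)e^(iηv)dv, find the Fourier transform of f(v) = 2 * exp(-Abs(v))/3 4/(3 * (η^2 + 1))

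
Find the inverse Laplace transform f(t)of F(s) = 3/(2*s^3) 3*t^2/4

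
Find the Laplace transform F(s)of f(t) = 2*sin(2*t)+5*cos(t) 5*s/(s^2+1)+4/(s^2+4)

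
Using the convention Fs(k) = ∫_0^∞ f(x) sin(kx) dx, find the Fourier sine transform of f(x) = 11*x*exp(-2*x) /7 44*k/(7*(k^2 + 4) ^2) 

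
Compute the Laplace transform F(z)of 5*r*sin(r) 10*z/(z^2 + 1)^2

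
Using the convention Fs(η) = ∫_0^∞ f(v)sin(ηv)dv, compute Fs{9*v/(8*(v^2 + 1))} 9*pi*exp(-η)/16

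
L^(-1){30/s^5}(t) 5*t^4/4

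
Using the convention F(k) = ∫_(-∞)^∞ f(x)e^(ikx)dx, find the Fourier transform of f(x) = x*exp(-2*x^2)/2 sqrt(2)*I*sqrt(pi)*k*exp(-k^2/8)/16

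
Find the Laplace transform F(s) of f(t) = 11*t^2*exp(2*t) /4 11/(2*(s - 2) ^3) 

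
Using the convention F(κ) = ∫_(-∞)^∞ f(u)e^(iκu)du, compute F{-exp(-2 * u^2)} -sqrt(2) * sqrt(pi) * exp(-κ^2/8)/2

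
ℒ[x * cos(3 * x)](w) (w^2 - 9)/(w^2+9)^2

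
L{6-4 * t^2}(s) 6/s - 8/s^3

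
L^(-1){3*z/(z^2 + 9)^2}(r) r*sin(3*r)/2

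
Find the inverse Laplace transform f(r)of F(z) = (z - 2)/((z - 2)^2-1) exp(2*r)*cosh(r)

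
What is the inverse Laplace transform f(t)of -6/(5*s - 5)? -6*exp(t)/5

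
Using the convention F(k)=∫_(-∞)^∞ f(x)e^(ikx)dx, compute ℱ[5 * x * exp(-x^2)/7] 5 * I * sqrt(pi) * k * exp(-k^2/4)/14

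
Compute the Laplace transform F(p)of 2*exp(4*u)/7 2/(7*(p - 4))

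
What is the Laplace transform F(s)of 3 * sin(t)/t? 3 * atan(1/s)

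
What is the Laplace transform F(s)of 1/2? 1/(2 * s)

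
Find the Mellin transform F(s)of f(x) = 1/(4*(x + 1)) pi*csc(pi*s)/4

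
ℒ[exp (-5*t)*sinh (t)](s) 1/ ( (s + 5)^2 - 1)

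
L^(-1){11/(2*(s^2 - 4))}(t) 11*sinh(2*t)/4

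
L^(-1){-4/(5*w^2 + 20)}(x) -2*sin(2*x)/5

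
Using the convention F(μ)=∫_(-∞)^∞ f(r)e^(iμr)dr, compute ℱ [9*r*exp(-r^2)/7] 9*I*sqrt(pi)*μ*exp(-μ^2/4)/14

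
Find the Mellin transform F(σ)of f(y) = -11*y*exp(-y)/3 -11*gamma(σ + 1)/3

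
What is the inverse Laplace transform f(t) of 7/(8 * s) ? 7/8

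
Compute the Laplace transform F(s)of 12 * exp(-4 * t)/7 12/(7 * (s + 4))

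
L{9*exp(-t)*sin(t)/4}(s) 9/(4*((s+1)^2+1))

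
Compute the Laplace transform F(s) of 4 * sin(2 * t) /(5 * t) 4 * atan(2/s) /5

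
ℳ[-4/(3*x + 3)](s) -4*pi*csc(pi*s)/3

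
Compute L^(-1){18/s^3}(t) 9*t^2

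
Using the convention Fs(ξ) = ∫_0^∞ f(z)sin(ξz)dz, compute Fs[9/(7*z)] 9*pi/14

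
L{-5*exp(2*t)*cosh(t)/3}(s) 5*(2 - s)/(3*((s - 2)^2 - 1))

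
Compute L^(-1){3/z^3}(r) 3 * r^2/2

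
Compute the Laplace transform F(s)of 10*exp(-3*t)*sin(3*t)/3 10/((s+3)^2+9)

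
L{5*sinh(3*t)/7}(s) 15/(7*(s^2 - 9))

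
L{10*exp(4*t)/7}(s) 10/(7*(s - 4))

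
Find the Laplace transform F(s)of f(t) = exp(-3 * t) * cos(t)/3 (s + 3)/(3 * ((s + 3)^2 + 1))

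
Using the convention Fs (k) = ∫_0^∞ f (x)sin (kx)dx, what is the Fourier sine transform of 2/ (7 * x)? pi/7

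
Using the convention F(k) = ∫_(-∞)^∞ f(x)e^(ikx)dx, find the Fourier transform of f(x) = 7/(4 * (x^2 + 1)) 7 * pi * exp(-Abs(k))/4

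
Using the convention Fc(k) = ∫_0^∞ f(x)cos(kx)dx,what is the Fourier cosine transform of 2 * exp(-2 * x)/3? 4/(3 * (k^2 + 4))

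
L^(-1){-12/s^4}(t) -2*t^3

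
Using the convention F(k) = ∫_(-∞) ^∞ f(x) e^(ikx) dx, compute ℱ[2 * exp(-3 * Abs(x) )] 12/(k^2 + 9) 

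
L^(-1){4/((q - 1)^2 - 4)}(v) 2*exp(v)*sinh(2*v)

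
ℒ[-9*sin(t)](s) -9/(s^2+1)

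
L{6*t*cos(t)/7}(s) 6*(s^2 - 1)/(7*(s^2+1)^2)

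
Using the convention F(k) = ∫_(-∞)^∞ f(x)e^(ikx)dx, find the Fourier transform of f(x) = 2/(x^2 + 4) pi*exp(-2*Abs(k))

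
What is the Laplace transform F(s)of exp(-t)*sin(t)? 1/((s+1)^2+1)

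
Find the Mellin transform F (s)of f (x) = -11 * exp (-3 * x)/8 -11 * gamma (s)/ (8 * 3^s)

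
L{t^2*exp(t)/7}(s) 2/(7*(s - 1)^3)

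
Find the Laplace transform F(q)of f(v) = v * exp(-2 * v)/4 1/(4 * (q + 2)^2)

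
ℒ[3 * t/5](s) 3/(5 * s^2) 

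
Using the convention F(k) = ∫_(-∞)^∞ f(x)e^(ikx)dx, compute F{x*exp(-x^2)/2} I*sqrt(pi)*k*exp(-k^2/4)/4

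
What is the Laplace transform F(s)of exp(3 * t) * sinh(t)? 1/((s - 3)^2 - 1)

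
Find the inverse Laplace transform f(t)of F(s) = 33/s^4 11*t^3/2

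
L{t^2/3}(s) 2/(3*s^3)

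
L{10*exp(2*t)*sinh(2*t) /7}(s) 20/(7*s*(s - 4) ) 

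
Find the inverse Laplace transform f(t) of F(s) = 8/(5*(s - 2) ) 8*exp(2*t) /5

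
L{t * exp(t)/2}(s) 1/(2 * (s - 1)^2)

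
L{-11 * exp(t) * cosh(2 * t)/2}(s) 11 * (1 - s)/(2 * ((s - 1)^2 - 4))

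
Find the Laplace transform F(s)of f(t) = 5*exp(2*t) 5/(s - 2)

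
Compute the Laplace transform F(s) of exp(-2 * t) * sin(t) 1/((s + 2) ^2 + 1) 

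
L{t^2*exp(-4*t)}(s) 2/(s + 4)^3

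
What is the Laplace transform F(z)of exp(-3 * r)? 1/(z + 3)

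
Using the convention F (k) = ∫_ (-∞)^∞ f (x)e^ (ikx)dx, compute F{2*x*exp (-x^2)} I*sqrt (pi)*k*exp (-k^2/4)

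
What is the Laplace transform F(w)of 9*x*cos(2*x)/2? 9*(w^2-4)/(2*(w^2 + 4)^2)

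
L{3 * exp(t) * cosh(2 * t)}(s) 3 * (s - 1)/((s - 1)^2 - 4)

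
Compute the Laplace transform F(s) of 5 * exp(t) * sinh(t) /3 5/(3 * s * (s - 2) ) 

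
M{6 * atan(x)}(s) -3 * pi * sec(pi * s/2)/s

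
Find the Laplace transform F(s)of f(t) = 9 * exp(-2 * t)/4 9/(4 * (s + 2))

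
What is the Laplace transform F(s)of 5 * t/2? 5/(2 * s^2)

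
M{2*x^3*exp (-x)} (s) 2*gamma (s + 3)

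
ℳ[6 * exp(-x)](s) 6 * gamma(s)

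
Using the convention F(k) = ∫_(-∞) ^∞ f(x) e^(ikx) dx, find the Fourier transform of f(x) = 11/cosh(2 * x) 11 * pi/(2 * cosh(pi * k/4) ) 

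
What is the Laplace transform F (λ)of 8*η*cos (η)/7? 8*(λ^2 - 1)/ (7*(λ^2+1)^2)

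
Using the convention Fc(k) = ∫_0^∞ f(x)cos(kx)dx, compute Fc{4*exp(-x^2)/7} 2*sqrt(pi)*exp(-k^2/4)/7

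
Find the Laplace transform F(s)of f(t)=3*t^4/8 9/s^5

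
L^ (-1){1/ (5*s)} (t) 1/5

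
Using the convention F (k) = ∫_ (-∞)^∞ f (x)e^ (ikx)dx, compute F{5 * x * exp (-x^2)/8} 5 * I * sqrt (pi) * k * exp (-k^2/4)/16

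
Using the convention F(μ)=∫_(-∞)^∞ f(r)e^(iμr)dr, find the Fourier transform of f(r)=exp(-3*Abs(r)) 6/(μ^2 + 9)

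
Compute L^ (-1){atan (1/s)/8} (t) sin (t)/ (8*t)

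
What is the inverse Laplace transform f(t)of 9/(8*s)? 9/8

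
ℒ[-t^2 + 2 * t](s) 2/s^2 - 2/s^3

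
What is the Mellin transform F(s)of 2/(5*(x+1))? 2*pi*csc(pi*s)/5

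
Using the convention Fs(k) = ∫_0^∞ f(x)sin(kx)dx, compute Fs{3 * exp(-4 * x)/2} 3 * k/(2 * (k^2+16))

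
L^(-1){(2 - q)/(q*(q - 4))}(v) -exp(2*v)*cosh(2*v)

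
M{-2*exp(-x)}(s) -2*gamma(s)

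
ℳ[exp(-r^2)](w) gamma(w/2) /2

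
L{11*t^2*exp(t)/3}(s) 22/(3*(s - 1)^3)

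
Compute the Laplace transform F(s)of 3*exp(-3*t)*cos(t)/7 3*(s + 3)/(7*((s + 3)^2 + 1))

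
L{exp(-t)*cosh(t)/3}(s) (s + 1)/(3*s*(s + 2))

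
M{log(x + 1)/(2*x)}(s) -pi*csc(pi*s)/(2*s - 2)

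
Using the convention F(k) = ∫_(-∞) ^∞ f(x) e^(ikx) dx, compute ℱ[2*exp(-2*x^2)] sqrt(2)*sqrt(pi)*exp(-k^2/8) 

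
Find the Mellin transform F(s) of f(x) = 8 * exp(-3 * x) 8 * gamma(s) /3^s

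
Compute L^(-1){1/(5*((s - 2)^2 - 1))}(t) exp(2*t)*sinh(t)/5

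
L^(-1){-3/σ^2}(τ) -3 * τ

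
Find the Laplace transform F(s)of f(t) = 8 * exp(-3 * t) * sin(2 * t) 16/((s + 3)^2 + 4)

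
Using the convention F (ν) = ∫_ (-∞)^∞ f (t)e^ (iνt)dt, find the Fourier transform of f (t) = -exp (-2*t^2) -sqrt (2)*sqrt (pi)*exp (-ν^2/8)/2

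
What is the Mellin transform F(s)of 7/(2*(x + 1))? 7*pi*csc(pi*s)/2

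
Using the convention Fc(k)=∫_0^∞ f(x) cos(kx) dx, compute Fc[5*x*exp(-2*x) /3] 5*(4 - k^2) /(3*(k^2 + 4) ^2) 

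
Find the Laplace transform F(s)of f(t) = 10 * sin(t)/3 10/(3 * (s^2 + 1))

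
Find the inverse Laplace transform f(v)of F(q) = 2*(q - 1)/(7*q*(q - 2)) 2*exp(v)*cosh(v)/7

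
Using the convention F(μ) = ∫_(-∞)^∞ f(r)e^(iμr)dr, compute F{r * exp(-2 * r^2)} sqrt(2) * I * sqrt(pi) * μ * exp(-μ^2/8)/8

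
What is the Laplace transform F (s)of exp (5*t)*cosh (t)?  (s - 5)/ ( (s - 5)^2 - 1)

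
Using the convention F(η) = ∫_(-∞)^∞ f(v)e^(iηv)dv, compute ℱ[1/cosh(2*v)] pi/(2*cosh(pi*η/4))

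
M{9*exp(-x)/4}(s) 9*gamma(s)/4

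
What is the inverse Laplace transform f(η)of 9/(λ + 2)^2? 9 * η * exp(-2 * η)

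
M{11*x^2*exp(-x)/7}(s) 11*gamma(s + 2)/7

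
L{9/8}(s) 9/(8*s)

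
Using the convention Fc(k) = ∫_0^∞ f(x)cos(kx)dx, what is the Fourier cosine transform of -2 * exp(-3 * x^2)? -sqrt(3) * sqrt(pi) * exp(-k^2/12)/3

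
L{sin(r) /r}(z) atan(1/z) 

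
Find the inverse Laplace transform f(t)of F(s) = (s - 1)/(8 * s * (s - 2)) exp(t) * cosh(t)/8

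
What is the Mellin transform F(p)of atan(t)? -pi*sec(pi*p/2)/(2*p)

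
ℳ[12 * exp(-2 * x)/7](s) 12 * gamma(s)/(7 * 2^s)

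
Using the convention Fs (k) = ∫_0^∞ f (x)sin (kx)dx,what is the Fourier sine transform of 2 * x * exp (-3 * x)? 12 * k/ (k^2 + 9)^2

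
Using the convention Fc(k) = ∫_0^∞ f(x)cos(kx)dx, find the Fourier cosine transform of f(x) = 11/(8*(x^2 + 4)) 11*pi*exp(-2*k)/32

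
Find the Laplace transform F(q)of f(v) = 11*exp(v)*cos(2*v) 11*(q - 1)/((q - 1)^2 + 4)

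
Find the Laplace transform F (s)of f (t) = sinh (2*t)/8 1/ (4*(s^2 - 4))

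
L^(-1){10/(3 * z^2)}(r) 10 * r/3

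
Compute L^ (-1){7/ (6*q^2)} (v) 7*v/6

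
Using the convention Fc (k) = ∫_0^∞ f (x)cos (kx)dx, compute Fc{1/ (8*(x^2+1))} pi*exp (-k)/16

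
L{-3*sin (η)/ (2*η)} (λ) -3*atan (1/λ)/2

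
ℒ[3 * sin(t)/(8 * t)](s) 3 * atan(1/s)/8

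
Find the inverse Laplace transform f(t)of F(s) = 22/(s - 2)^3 11 * t^2 * exp(2 * t)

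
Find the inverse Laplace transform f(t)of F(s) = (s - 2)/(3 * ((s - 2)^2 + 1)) exp(2 * t) * cos(t)/3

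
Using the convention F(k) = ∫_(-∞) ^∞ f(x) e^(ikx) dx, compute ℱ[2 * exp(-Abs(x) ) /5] 4/(5 * (k^2 + 1) ) 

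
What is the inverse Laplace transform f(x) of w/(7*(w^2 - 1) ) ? cosh(x) /7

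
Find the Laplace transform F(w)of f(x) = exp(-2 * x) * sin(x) 1/((w + 2)^2 + 1)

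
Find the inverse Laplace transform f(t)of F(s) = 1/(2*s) 1/2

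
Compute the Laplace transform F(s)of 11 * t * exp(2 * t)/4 11/(4 * (s - 2)^2)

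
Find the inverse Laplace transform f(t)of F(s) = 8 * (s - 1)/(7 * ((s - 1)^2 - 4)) 8 * exp(t) * cosh(2 * t)/7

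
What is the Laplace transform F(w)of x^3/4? 3/(2*w^4)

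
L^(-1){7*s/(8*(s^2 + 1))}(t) 7*cos(t)/8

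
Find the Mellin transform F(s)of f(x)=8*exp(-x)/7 8*gamma(s)/7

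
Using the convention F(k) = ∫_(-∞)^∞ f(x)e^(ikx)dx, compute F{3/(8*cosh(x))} 3*pi/(8*cosh(pi*k/2))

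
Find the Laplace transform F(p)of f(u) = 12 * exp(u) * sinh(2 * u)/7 24/(7 * ((p - 1)^2 - 4))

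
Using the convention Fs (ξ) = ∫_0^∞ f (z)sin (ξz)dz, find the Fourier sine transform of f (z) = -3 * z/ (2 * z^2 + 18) -3 * pi * exp (-3 * ξ)/4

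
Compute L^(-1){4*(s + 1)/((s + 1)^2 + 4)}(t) 4*exp(-t)*cos(2*t)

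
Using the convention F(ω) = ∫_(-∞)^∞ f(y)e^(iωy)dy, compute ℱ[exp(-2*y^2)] sqrt(2)*sqrt(pi)*exp(-ω^2/8)/2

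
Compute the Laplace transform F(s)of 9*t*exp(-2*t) 9/(s + 2)^2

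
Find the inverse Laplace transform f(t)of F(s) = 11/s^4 11*t^3/6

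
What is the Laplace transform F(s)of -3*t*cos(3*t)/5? 3*(9 - s^2)/(5*(s^2 + 9)^2)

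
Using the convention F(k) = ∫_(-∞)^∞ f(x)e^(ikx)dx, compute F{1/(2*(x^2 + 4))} pi*exp(-2*Abs(k))/4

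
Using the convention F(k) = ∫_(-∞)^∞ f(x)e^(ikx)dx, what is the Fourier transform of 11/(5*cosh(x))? 11*pi/(5*cosh(pi*k/2))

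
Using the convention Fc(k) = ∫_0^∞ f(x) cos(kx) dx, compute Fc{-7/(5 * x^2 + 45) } -7 * pi * exp(-3 * k) /30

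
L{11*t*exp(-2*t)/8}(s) 11/(8*(s + 2)^2)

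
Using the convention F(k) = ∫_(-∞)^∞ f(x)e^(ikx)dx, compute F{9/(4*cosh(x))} 9*pi/(4*cosh(pi*k/2))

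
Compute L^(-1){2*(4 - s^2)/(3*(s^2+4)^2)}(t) -2*t*cos(2*t)/3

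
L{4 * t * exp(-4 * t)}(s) 4/(s + 4)^2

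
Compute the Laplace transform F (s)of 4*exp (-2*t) 4/ (s + 2)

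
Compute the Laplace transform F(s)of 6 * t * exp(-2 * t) 6/(s + 2)^2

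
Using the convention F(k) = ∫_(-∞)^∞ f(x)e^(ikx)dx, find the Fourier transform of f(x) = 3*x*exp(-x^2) 3*I*sqrt(pi)*k*exp(-k^2/4)/2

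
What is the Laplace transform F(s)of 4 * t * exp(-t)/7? 4/(7 * (s + 1)^2)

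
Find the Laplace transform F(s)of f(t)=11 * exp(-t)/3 11/(3 * (s + 1))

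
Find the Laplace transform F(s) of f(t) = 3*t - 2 3/s^2 - 2/s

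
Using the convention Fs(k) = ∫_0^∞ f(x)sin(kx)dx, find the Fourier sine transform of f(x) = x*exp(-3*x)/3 2*k/(k^2 + 9)^2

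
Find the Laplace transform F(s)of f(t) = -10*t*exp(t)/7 -10/(7*(s - 1)^2)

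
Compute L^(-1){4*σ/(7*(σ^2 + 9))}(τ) 4*cos(3*τ)/7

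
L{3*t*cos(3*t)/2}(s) 3*(s^2 - 9)/(2*(s^2 + 9)^2)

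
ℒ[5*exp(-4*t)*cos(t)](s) 5*(s + 4)/((s + 4)^2 + 1)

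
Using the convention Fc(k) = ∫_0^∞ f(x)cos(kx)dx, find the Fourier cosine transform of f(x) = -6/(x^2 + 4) -3*pi*exp(-2*k)/2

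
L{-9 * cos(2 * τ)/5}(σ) -9 * σ/(5 * σ^2 + 20)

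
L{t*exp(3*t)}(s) (s - 3)^(-2)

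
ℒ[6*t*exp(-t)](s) 6/(s + 1)^2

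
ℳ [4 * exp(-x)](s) 4 * gamma(s)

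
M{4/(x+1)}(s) 4*pi*csc(pi*s)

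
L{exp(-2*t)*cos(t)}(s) (s + 2)/((s + 2)^2 + 1)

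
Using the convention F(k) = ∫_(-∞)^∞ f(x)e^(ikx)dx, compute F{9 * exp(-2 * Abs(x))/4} 9/(k^2 + 4)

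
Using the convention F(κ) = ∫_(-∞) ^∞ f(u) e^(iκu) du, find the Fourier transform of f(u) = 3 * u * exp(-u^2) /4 3 * I * sqrt(pi) * κ * exp(-κ^2/4) /8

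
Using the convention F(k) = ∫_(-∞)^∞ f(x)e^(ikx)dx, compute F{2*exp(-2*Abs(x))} 8/(k^2+4)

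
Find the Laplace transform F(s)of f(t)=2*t 2/s^2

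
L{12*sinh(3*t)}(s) 36/(s^2 - 9)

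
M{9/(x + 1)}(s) 9*pi*csc(pi*s)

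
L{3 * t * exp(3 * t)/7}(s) 3/(7 * (s - 3)^2)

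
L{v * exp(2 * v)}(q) (q - 2)^(-2)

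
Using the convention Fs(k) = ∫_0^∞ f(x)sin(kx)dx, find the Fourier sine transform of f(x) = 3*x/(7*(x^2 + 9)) 3*pi*exp(-3*k)/14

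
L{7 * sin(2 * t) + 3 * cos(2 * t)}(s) 14/(s^2 + 4) + 3 * s/(s^2 + 4)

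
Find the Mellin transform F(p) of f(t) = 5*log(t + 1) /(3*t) -5*pi*csc(pi*p) /(3*p - 3) 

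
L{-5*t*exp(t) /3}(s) -5/(3*(s - 1) ^2) 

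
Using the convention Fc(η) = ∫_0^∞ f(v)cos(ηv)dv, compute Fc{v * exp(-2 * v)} (4 - η^2)/(η^2 + 4)^2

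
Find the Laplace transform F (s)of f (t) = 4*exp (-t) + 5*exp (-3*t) 4/ (s + 1) + 5/ (s + 3)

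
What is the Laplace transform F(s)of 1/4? 1/(4*s)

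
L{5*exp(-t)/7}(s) 5/(7*(s + 1))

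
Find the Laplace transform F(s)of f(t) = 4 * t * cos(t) 4 * (s^2 - 1)/(s^2 + 1)^2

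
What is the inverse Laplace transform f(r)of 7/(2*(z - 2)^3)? 7*r^2*exp(2*r)/4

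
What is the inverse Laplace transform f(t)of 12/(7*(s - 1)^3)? 6*t^2*exp(t)/7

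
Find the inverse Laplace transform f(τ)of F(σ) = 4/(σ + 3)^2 4 * τ * exp(-3 * τ)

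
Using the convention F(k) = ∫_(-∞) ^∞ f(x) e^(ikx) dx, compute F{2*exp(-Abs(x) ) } 4/(k^2 + 1) 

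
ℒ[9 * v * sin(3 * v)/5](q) 54 * q/(5 * (q^2 + 9)^2)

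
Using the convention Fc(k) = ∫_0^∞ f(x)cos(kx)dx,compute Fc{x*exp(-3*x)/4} (9 - k^2)/(4*(k^2 + 9)^2)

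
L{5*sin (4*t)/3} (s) 20/ (3*(s^2 + 16))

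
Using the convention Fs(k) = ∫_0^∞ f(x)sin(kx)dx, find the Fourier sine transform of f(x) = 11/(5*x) 11*pi/10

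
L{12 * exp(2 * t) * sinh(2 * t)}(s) 24/(s * (s - 4))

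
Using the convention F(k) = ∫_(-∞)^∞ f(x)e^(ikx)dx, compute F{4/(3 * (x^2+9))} 4 * pi * exp(-3 * Abs(k))/9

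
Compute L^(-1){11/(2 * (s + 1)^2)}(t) 11 * t * exp(-t)/2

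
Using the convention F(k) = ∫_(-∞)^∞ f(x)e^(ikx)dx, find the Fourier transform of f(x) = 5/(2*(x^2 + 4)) 5*pi*exp(-2*Abs(k))/4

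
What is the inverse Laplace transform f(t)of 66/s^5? 11*t^4/4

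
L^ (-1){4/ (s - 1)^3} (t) 2*t^2*exp (t)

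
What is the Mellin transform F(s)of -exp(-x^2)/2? -gamma(s/2)/4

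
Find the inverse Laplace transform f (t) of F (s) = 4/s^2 4*t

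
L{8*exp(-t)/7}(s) 8/(7*(s + 1))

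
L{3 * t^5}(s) 360/s^6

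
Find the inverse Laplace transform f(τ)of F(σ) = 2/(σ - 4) 2 * exp(4 * τ)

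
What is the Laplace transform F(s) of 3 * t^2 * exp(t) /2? 3/(s - 1) ^3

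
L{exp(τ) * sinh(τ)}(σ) 1/(σ * (σ - 2))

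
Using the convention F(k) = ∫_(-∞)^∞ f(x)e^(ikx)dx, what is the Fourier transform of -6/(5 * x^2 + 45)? -2 * pi * exp(-3 * Abs(k))/5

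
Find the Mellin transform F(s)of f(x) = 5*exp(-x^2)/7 5*gamma(s/2)/14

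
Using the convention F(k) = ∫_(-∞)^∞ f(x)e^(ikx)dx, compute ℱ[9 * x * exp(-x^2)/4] 9 * I * sqrt(pi) * k * exp(-k^2/4)/8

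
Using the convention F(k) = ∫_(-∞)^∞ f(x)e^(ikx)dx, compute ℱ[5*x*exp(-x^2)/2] 5*I*sqrt(pi)*k*exp(-k^2/4)/4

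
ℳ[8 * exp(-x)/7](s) 8 * gamma(s)/7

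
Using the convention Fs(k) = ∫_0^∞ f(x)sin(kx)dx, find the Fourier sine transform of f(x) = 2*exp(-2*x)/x 2*atan(k/2)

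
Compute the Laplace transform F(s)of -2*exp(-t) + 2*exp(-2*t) 2/(s + 2) - 2/(s + 1)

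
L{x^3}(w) 6/w^4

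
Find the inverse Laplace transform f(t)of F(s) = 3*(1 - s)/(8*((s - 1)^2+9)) -3*exp(t)*cos(3*t)/8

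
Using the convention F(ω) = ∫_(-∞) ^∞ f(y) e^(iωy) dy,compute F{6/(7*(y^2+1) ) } 6*pi*exp(-Abs(ω) ) /7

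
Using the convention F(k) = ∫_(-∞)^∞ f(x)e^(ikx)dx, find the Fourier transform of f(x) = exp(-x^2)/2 sqrt(pi)*exp(-k^2/4)/2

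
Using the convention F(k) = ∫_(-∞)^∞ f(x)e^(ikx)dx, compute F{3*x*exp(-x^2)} 3*I*sqrt(pi)*k*exp(-k^2/4)/2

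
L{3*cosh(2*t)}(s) 3*s/(s^2 - 4)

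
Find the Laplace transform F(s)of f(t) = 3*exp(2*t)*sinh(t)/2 3/(2*((s - 2)^2 - 1))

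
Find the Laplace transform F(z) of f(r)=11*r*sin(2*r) 44*z/(z^2 + 4) ^2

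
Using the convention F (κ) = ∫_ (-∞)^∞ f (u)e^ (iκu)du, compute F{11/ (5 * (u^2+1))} 11 * pi * exp (-Abs (κ))/5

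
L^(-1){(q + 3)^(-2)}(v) v*exp(-3*v)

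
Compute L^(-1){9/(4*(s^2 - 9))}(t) 3*sinh(3*t)/4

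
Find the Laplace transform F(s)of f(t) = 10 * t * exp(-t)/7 10/(7 * (s + 1)^2)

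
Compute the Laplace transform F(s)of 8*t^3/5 48/(5*s^4)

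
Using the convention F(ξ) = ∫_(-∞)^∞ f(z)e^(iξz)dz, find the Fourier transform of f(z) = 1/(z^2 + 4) pi * exp(-2 * Abs(ξ))/2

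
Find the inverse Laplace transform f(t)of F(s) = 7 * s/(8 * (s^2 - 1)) 7 * cosh(t)/8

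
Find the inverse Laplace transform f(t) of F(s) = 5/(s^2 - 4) 5 * sinh(2 * t) /2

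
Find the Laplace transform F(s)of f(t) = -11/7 -11/(7*s)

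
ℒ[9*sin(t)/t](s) 9*atan(1/s)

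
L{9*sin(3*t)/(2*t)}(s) 9*atan(3/s)/2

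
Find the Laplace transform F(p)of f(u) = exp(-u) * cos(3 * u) (p+1)/((p+1)^2+9)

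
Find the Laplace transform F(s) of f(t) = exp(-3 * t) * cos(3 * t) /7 (s + 3) /(7 * ((s + 3) ^2 + 9) ) 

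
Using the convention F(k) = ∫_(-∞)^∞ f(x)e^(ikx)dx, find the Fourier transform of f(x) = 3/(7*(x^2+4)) 3*pi*exp(-2*Abs(k))/14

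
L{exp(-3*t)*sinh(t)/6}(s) 1/(6*((s+3)^2 - 1))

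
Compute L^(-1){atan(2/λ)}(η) sin(2*η)/η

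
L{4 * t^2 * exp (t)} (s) 8/ (s - 1)^3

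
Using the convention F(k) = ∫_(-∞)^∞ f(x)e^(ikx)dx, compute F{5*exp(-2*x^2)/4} 5*sqrt(2)*sqrt(pi)*exp(-k^2/8)/8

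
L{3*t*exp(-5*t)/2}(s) 3/(2*(s+5)^2)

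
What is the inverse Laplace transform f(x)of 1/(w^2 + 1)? sin(x)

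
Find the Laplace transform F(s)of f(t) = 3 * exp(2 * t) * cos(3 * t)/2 3 * (s - 2)/(2 * ((s - 2)^2+9))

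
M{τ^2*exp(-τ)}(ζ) gamma(ζ + 2)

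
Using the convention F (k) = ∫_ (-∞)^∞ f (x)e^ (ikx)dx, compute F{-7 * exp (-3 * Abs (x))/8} -21/ (4 * k^2 + 36)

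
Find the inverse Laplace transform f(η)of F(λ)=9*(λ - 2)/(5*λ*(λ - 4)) 9*exp(2*η)*cosh(2*η)/5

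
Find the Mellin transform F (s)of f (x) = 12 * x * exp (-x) 12 * gamma (s+1)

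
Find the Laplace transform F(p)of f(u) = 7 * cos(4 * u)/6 7 * p/(6 * (p^2 + 16))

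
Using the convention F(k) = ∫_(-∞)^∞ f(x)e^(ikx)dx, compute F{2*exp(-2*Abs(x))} 8/(k^2 + 4)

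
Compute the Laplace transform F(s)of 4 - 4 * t 4/s - 4/s^2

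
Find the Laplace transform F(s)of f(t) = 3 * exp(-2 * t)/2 3/(2 * (s + 2))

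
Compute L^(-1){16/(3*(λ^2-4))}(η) 8*sinh(2*η)/3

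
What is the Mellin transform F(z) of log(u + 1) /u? -pi*csc(pi*z) /(z - 1) 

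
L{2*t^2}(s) 4/s^3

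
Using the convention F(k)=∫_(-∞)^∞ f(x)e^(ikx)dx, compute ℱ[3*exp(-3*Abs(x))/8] 9/(4*(k^2 + 9))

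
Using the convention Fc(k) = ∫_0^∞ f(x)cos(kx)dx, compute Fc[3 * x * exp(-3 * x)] 3 * (9 - k^2)/(k^2+9)^2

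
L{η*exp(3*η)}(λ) (λ - 3)^(-2)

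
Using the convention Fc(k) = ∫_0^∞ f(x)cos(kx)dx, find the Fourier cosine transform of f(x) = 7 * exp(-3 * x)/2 21/(2 * (k^2+9))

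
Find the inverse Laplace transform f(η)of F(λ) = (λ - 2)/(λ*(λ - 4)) exp(2*η)*cosh(2*η)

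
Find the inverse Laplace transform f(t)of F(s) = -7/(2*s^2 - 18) -7*sinh(3*t)/6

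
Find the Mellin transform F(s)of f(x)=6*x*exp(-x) 6*gamma(s + 1)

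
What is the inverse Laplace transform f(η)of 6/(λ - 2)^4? η^3*exp(2*η)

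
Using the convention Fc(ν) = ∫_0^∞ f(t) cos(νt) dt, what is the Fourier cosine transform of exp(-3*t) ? 3/(ν^2 + 9) 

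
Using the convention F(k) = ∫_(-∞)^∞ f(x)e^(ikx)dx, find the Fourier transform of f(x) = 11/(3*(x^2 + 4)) 11*pi*exp(-2*Abs(k))/6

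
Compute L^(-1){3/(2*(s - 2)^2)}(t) 3*t*exp(2*t)/2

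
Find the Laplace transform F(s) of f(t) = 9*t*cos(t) 9*(s^2 - 1) /(s^2 + 1) ^2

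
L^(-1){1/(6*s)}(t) 1/6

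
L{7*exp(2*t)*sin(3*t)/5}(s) 21/(5*((s - 2)^2 + 9))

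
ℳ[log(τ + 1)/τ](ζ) -pi*csc(pi*ζ)/(ζ - 1)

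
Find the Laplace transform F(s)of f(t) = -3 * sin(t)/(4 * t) -3 * atan(1/s)/4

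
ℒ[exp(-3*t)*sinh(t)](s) 1/((s+3)^2 - 1)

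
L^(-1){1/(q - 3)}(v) exp(3*v)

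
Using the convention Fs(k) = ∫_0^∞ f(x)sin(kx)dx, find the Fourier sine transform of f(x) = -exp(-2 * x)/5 -k/(5 * k^2 + 20)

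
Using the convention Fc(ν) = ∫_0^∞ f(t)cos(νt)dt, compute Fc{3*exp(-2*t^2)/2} 3*sqrt(2)*sqrt(pi)*exp(-ν^2/8)/8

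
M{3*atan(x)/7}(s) -3*pi*sec(pi*s/2)/(14*s)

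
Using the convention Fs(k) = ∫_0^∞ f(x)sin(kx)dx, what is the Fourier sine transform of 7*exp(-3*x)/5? 7*k/(5*(k^2 + 9))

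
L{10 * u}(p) 10/p^2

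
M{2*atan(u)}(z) -pi*sec(pi*z/2)/z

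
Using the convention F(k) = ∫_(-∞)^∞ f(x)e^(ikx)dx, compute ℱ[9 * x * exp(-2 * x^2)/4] 9 * sqrt(2) * I * sqrt(pi) * k * exp(-k^2/8)/32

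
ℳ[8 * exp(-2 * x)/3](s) 2^(3 - s) * gamma(s)/3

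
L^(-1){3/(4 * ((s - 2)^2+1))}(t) 3 * exp(2 * t) * sin(t)/4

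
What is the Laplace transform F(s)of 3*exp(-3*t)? 3/(s + 3)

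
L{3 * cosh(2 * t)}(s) 3 * s/(s^2 - 4)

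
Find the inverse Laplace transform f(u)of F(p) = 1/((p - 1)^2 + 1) exp(u) * sin(u)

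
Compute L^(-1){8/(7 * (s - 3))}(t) 8 * exp(3 * t)/7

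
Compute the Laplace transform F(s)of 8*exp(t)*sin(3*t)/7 24/(7*((s - 1)^2 + 9))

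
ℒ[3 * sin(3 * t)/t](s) 3 * atan(3/s)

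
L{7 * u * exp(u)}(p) 7/(p - 1)^2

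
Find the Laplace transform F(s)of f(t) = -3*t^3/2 -9/s^4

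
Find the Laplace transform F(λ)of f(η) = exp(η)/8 1/(8 * (λ - 1))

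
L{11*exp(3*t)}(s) 11/(s - 3)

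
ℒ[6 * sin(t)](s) 6/(s^2 + 1)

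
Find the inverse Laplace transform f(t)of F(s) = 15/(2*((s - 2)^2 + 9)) 5*exp(2*t)*sin(3*t)/2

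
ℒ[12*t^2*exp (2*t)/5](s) 24/ (5*(s - 2)^3)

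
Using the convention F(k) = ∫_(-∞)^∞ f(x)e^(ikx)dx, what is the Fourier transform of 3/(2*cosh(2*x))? 3*pi/(4*cosh(pi*k/4))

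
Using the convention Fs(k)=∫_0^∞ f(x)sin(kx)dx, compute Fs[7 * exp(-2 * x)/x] 7 * atan(k/2)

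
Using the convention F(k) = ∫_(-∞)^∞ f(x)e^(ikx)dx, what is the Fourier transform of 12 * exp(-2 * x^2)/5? 6 * sqrt(2) * sqrt(pi) * exp(-k^2/8)/5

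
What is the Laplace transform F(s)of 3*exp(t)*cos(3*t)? 3*(s - 1)/((s - 1)^2 + 9)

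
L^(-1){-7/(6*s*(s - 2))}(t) -7*exp(t)*sinh(t)/6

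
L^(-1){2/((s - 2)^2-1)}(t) 2*exp(2*t)*sinh(t)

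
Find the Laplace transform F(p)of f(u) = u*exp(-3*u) (p + 3)^(-2)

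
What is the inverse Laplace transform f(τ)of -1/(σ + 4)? -exp(-4*τ)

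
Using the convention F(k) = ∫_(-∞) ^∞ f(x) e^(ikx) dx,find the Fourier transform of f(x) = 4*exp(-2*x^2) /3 2*sqrt(2)*sqrt(pi)*exp(-k^2/8) /3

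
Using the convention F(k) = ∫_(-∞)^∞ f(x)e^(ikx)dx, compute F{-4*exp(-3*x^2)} -4*sqrt(3)*sqrt(pi)*exp(-k^2/12)/3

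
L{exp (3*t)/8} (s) 1/ (8*(s - 3))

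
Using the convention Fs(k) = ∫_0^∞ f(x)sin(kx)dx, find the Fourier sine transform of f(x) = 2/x pi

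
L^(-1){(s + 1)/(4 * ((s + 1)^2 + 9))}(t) exp(-t) * cos(3 * t)/4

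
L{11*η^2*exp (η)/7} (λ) 22/ (7*(λ - 1)^3)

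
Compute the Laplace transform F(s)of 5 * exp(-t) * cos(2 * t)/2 5 * (s + 1)/(2 * ((s + 1)^2 + 4))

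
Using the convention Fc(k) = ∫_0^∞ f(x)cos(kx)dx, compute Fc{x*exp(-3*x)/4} (9 - k^2)/(4*(k^2+9)^2)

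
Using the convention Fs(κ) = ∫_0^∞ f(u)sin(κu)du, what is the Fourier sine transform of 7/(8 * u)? 7 * pi/16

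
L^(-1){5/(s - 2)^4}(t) 5*t^3*exp(2*t)/6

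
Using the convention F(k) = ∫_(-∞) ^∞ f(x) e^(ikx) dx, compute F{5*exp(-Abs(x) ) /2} 5/(k^2 + 1) 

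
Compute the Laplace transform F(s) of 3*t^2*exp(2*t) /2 3/(s - 2) ^3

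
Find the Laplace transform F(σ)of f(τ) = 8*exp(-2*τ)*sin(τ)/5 8/(5*((σ + 2)^2 + 1))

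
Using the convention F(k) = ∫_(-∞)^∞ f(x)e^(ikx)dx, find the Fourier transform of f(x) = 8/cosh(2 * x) 4 * pi/cosh(pi * k/4)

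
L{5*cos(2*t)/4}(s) 5*s/(4*(s^2 + 4))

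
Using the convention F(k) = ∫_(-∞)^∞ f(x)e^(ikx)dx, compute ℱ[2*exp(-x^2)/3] 2*sqrt(pi)*exp(-k^2/4)/3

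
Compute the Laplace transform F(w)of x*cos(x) (w^2 - 1)/(w^2 + 1)^2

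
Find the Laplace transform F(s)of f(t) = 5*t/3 5/(3*s^2)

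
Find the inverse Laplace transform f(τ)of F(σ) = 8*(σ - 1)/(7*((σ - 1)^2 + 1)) 8*exp(τ)*cos(τ)/7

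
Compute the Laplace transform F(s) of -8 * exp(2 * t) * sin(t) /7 -8/(7 * (s - 2) ^2 + 7) 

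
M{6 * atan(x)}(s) -3 * pi * sec(pi * s/2)/s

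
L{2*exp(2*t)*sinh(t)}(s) 2/((s - 2)^2 - 1)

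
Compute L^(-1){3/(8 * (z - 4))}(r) 3 * exp(4 * r)/8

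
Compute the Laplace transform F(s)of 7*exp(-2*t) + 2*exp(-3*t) 7/(s + 2) + 2/(s + 3)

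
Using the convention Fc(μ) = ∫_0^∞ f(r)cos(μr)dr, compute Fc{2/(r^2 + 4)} pi*exp(-2*μ)/2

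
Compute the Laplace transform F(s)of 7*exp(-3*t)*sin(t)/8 7/(8*((s+3)^2+1))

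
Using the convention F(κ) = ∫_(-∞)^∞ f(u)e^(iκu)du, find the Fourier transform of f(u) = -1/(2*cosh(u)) -pi/(2*cosh(pi*κ/2))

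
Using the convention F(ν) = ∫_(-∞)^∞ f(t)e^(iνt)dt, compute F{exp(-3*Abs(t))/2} 3/(ν^2 + 9)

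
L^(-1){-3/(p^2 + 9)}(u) -sin(3*u)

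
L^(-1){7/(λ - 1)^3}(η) 7 * η^2 * exp(η)/2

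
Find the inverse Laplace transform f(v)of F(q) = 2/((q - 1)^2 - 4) exp(v) * sinh(2 * v)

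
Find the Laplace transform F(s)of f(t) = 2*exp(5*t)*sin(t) 2/((s - 5)^2 + 1)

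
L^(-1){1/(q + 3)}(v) exp(-3*v)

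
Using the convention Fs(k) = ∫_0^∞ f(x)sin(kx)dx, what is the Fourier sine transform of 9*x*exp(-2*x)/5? 36*k/(5*(k^2 + 4)^2)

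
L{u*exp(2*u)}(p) (p - 2)^(-2)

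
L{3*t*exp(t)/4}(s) 3/(4*(s - 1)^2)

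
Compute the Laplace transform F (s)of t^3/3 2/s^4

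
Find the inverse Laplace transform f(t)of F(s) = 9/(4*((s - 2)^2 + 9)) 3*exp(2*t)*sin(3*t)/4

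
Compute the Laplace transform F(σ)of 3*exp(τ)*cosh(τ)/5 3*(σ - 1)/(5*σ*(σ - 2))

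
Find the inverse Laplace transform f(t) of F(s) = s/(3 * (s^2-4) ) cosh(2 * t) /3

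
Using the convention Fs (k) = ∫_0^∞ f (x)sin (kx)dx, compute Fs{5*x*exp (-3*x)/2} 15*k/ (k^2 + 9)^2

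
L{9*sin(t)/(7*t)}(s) 9*atan(1/s)/7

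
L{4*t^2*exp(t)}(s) 8/(s - 1)^3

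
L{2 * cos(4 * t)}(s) 2 * s/(s^2 + 16)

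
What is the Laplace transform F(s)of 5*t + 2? 2/s + 5/s^2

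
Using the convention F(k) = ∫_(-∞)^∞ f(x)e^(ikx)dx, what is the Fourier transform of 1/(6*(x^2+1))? pi*exp(-Abs(k))/6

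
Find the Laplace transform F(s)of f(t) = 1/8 1/(8*s)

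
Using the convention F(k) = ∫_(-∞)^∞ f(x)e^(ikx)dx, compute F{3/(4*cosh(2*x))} 3*pi/(8*cosh(pi*k/4))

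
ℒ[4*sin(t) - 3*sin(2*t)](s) 4/(s^2 + 1) - 6/(s^2 + 4)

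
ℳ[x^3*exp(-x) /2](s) gamma(s + 3) /2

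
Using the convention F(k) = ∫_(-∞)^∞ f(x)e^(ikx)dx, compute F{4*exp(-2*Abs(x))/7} 16/(7*(k^2 + 4))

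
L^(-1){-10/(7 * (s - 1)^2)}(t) -10 * t * exp(t)/7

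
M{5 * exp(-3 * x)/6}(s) 5 * gamma(s)/(6 * 3^s)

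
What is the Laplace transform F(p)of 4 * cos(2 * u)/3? 4 * p/(3 * (p^2 + 4))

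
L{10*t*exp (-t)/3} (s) 10/ (3*(s + 1)^2)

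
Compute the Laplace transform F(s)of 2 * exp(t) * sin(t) 2/((s - 1)^2 + 1)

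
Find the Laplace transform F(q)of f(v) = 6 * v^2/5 12/(5 * q^3)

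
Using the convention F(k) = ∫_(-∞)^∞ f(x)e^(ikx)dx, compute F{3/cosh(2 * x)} 3 * pi/(2 * cosh(pi * k/4))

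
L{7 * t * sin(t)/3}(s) 14 * s/(3 * (s^2+1)^2)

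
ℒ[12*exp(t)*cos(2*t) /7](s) 12*(s - 1) /(7*((s - 1) ^2 + 4) ) 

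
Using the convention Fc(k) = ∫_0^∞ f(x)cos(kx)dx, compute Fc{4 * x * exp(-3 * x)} 4 * (9 - k^2)/(k^2 + 9)^2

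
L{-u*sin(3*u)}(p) -6*p/(p^2+9)^2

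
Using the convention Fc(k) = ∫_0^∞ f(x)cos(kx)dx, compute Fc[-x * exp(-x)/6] (k^2-1)/(6 * (k^2 + 1)^2)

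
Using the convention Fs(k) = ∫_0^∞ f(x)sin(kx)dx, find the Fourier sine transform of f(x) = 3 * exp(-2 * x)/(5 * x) 3 * atan(k/2)/5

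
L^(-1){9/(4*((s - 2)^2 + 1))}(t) 9*exp(2*t)*sin(t)/4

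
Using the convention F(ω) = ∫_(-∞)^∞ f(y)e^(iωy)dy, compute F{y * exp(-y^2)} I * sqrt(pi) * ω * exp(-ω^2/4)/2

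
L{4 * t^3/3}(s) 8/s^4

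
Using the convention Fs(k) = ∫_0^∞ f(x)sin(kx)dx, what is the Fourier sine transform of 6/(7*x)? 3*pi/7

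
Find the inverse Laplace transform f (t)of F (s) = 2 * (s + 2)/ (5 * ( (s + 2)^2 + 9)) 2 * exp (-2 * t) * cos (3 * t)/5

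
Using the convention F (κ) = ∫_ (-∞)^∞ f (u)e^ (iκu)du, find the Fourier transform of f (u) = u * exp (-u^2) I * sqrt (pi) * κ * exp (-κ^2/4)/2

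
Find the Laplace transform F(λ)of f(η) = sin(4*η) 4/(λ^2 + 16)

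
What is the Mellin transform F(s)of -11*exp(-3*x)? -11*gamma(s)/3^s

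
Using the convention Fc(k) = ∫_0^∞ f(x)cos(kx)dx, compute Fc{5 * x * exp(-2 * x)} 5 * (4 - k^2)/(k^2 + 4)^2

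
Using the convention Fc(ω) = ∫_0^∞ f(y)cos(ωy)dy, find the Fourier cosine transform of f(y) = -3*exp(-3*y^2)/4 -sqrt(3)*sqrt(pi)*exp(-ω^2/12)/8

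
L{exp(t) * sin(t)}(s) 1/((s - 1)^2 + 1)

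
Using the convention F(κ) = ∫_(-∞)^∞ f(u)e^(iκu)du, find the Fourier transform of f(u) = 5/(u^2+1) 5*pi*exp(-Abs(κ))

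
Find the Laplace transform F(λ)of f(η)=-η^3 -6/λ^4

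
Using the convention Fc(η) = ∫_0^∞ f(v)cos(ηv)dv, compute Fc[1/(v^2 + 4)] pi * exp(-2 * η)/4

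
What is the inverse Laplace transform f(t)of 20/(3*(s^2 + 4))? 10*sin(2*t)/3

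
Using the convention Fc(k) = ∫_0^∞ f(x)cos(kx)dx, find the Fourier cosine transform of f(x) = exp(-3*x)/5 3/(5*(k^2 + 9))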